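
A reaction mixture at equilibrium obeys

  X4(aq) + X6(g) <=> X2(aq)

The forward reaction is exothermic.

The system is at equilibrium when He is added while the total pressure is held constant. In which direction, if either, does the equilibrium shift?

Adding inert gas at constant total pressure expands the volume and lowers every reacting partial pressure. With Δn_gas = 0 − 1 = -1, Q moves away from K toward the side with fewer gas moles, so the system shifts toward the side with more gas moles — to the left.

left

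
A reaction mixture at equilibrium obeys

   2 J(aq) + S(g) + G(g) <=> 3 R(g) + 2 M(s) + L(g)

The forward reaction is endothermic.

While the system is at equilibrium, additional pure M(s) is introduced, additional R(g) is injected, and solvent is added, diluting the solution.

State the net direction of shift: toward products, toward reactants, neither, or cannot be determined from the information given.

left

M is a pure solid; its activity is 1 regardless of amount, so Q is unaffected — no shift from this change.
Adding R (g), a product, drives the reaction to the left.
Dilution lowers every aqueous concentration by the same factor. Δn_aq = 0 − 2 = -2, so the system shifts toward the side with more dissolved moles — to the left.
Only the nonzero effect(s) matter; the net shift is to the left.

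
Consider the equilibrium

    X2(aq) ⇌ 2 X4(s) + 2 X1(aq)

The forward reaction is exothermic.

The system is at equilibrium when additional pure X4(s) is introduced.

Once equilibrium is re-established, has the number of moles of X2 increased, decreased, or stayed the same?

unchanged

X4 is a pure solid; its activity is 1 regardless of amount, so Q is unaffected — no shift from this change.
No net shift occurs, so the amount of X2 is unchanged.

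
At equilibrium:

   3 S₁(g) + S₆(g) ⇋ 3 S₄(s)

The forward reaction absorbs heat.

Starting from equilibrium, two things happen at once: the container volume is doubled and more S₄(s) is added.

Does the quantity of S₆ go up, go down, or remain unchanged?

increases

Gas moles: reactants 4, products 0 (Δn_gas = -4). Expansion shifts the system toward the side with more moles of gas — to the left.
S₄ is a pure solid; its activity is 1 regardless of amount, so Q is unaffected — no shift from this change.
The net shift is to the left. S₆ is a reactant, so its amount increases.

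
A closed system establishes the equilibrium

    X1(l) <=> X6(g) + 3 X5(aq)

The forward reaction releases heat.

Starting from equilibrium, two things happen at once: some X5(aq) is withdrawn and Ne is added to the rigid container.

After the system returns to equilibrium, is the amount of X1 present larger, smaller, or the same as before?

decreases

Removing X5 (aq), a product, drives the reaction to the right.
At constant volume, adding an inert gas leaves every reacting species' partial pressure unchanged, so Q is unchanged — no shift from this change.
The net shift is to the right. X1 is a reactant, so its amount decreases.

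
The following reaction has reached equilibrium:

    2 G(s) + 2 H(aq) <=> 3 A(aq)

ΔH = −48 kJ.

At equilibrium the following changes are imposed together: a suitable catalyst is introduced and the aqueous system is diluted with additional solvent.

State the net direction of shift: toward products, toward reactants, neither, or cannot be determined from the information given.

A catalyst speeds both forward and reverse rates equally; it changes neither Q nor K — no shift from this change.
Dilution lowers every aqueous concentration by the same factor. Δn_aq = 3 − 2 = +1, so the system shifts toward the side with more dissolved moles — to the right.
Only the nonzero effect(s) matter; the net shift is to the right.

right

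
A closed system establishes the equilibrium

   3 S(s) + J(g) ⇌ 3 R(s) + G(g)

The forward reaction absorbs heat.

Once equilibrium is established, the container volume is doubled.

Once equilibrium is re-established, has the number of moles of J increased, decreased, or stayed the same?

unchanged

Gas moles: reactants 1, products 1. Δn_gas = 0, so a volume change leaves Q equal to K — no shift from this change.
No net shift occurs, so the amount of J is unchanged.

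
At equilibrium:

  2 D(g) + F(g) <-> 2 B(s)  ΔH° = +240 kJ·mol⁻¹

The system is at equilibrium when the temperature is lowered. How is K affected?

K depends on temperature via the van 't Hoff relation. The forward reaction is endothermic, so lowering T decreases K.

decreases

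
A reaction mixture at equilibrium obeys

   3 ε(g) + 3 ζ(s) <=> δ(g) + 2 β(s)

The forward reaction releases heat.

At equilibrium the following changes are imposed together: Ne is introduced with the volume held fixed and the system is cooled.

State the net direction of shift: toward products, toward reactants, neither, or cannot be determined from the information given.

At constant volume, adding an inert gas leaves every reacting species' partial pressure unchanged, so Q is unchanged — no shift from this change.
The forward reaction is exothermic. Lowering T favours the exothermic direction — shift to the right.
Only the nonzero effect(s) matter; the net shift is to the right.

right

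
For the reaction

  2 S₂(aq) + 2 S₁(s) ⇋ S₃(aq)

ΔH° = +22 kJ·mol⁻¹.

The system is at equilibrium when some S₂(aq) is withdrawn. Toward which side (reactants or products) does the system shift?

Removing S₂ (aq), a reactant, drives the reaction to the left.

left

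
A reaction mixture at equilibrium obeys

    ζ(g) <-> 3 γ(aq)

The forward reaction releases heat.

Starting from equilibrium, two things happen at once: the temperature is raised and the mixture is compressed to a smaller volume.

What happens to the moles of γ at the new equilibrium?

cannot be determined

The forward reaction is exothermic. Raising T favours the endothermic direction — shift to the left.
Gas moles: reactants 1, products 0 (Δn_gas = -1). Compression shifts the system toward the side with fewer moles of gas — to the right.
The two effects oppose each other, so the net shift — and hence the change in γ — cannot be determined from the given information.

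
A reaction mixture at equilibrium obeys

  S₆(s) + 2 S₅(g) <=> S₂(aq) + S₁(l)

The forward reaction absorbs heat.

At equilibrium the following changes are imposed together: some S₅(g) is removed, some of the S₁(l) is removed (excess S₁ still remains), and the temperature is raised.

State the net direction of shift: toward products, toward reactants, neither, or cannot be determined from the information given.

cannot be determined

Removing S₅ (g), a reactant, drives the reaction to the left.
S₁ is a pure liquid; its activity is 1 regardless of amount, so Q is unaffected — no shift from this change.
The forward reaction is endothermic. Raising T favours the endothermic direction — shift to the right.
The individual effects push in opposite directions; without quantitative information the net direction cannot be determined.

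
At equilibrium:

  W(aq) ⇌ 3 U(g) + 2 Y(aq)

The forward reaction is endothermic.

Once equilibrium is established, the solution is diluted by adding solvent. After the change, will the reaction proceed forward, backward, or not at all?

Dilution lowers every aqueous concentration by the same factor. Δn_aq = 2 − 1 = +1, so the system shifts toward the side with more dissolved moles — to the right.

right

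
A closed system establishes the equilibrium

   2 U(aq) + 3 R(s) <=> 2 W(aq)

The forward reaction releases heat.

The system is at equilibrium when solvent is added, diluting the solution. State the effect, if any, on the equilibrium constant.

unchanged

The equilibrium constant depends only on temperature. This perturbation changes neither the position of equilibrium nor K.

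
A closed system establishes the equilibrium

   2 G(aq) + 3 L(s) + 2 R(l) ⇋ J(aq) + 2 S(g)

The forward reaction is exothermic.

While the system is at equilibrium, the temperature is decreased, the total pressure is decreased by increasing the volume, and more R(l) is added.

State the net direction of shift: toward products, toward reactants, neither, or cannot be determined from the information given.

right

The forward reaction is exothermic. Lowering T favours the exothermic direction — shift to the right.
Gas moles: reactants 0, products 2 (Δn_gas = +2). Expansion shifts the system toward the side with more moles of gas — to the right.
R is a pure liquid; its activity is 1 regardless of amount, so Q is unaffected — no shift from this change.
Only the nonzero effect(s) matter; the net shift is to the right.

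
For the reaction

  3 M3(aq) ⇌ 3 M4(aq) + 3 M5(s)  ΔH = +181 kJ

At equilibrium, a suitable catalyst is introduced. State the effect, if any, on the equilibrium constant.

The equilibrium constant depends only on temperature. This perturbation changes neither the position of equilibrium nor K.

unchanged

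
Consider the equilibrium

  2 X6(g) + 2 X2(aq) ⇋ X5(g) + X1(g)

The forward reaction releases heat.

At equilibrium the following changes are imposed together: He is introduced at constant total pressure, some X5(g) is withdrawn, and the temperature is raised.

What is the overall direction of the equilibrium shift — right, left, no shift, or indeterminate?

Adding inert gas at constant total pressure expands the volume, scaling every reacting partial pressure by the same factor. Δn_gas = 2 − 2 = 0, so Q is unchanged — no shift.
Removing X5 (g), a product, drives the reaction to the right.
The forward reaction is exothermic. Raising T favours the endothermic direction — shift to the left.
The individual effects push in opposite directions; without quantitative information the net direction cannot be determined.

cannot be determined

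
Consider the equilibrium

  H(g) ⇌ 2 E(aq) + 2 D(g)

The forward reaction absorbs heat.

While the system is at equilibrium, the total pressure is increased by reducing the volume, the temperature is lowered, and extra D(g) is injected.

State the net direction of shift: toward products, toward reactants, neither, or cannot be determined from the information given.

Gas moles: reactants 1, products 2 (Δn_gas = +1). Compression shifts the system toward the side with fewer moles of gas — to the left.
The forward reaction is endothermic. Lowering T favours the exothermic direction — shift to the left.
Adding D (g), a product, drives the reaction to the left.
All effects act in the same direction — net shift to the left.

left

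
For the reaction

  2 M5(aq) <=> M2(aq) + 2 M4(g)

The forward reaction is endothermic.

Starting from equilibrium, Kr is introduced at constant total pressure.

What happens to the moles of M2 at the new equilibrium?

Adding inert gas at constant total pressure expands the volume and lowers every reacting partial pressure. With Δn_gas = 2 − 0 = +2, Q moves away from K toward the side with fewer gas moles, so the system shifts toward the side with more gas moles — to the right.
The net shift is to the right. M2 is a product, so its amount increases.

increases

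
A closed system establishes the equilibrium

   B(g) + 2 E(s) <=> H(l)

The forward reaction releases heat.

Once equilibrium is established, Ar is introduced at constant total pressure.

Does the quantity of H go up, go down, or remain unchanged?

Adding inert gas at constant total pressure expands the volume and lowers every reacting partial pressure. With Δn_gas = 0 − 1 = -1, Q moves away from K toward the side with fewer gas moles, so the system shifts toward the side with more gas moles — to the left.
The net shift is to the left. H is a product, so its amount decreases.

decreases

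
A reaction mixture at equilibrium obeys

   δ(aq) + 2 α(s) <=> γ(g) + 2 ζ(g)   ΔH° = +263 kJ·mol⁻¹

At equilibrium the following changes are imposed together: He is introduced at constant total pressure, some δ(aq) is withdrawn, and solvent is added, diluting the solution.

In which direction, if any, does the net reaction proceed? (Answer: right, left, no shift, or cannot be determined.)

Adding inert gas at constant total pressure expands the volume and lowers every reacting partial pressure. With Δn_gas = 3 − 0 = +3, Q moves away from K toward the side with fewer gas moles, so the system shifts toward the side with more gas moles — to the right.
Removing δ (aq), a reactant, drives the reaction to the left.
Dilution lowers every aqueous concentration by the same factor. Δn_aq = 0 − 1 = -1, so the system shifts toward the side with more dissolved moles — to the left.
The individual effects push in opposite directions; without quantitative information the net direction cannot be determined.

cannot be determined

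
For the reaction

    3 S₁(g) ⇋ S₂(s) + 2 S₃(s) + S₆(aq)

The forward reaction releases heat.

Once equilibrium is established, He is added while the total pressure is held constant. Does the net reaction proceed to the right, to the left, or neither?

Adding inert gas at constant total pressure expands the volume and lowers every reacting partial pressure. With Δn_gas = 0 − 3 = -3, Q moves away from K toward the side with fewer gas moles, so the system shifts toward the side with more gas moles — to the left.

left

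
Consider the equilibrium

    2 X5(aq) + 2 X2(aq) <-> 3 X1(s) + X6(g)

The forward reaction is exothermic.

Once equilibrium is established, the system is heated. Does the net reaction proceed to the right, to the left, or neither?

The forward reaction is exothermic. Raising T favours the endothermic direction — shift to the left.

left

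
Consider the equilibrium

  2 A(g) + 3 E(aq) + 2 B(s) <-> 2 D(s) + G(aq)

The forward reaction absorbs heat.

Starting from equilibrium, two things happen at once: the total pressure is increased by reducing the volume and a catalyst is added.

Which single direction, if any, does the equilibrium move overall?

Gas moles: reactants 2, products 0 (Δn_gas = -2). Compression shifts the system toward the side with fewer moles of gas — to the right.
A catalyst speeds both forward and reverse rates equally; it changes neither Q nor K — no shift from this change.
Only the nonzero effect(s) matter; the net shift is to the right.

right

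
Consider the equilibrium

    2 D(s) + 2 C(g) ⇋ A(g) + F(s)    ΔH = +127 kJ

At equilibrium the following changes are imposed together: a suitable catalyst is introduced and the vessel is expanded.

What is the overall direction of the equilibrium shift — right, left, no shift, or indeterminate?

left

A catalyst speeds both forward and reverse rates equally; it changes neither Q nor K — no shift from this change.
Gas moles: reactants 2, products 1 (Δn_gas = -1). Expansion shifts the system toward the side with more moles of gas — to the left.
Only the nonzero effect(s) matter; the net shift is to the left.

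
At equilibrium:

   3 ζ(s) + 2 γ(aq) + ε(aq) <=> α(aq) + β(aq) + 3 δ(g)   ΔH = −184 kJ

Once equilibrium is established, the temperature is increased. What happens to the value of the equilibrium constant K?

K depends on temperature via the van 't Hoff relation. The forward reaction is exothermic, so raising T decreases K.

decreases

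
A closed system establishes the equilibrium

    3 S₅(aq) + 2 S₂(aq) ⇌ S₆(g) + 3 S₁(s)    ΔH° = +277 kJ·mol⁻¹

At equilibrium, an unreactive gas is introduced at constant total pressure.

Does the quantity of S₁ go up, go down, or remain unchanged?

increases

Adding inert gas at constant total pressure expands the volume and lowers every reacting partial pressure. With Δn_gas = 1 − 0 = +1, Q moves away from K toward the side with fewer gas moles, so the system shifts toward the side with more gas moles — to the right.
The net shift is to the right. S₁ is a product, so its amount increases.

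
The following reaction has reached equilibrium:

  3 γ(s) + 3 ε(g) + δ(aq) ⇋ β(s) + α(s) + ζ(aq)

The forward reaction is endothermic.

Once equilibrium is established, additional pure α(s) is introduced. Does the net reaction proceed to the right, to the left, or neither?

α is a pure solid; its activity is 1 regardless of amount, so Q is unaffected — no shift from this change.

no shift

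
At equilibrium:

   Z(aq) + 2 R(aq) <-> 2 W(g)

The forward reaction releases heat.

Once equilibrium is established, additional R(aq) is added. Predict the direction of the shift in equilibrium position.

right

Adding R (aq), a reactant, drives the reaction to the right.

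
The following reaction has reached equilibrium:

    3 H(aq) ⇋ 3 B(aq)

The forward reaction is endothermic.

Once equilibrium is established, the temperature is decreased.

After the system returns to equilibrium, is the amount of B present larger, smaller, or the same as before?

decreases

The forward reaction is endothermic. Lowering T favours the exothermic direction — shift to the left.
The net shift is to the left. B is a product, so its amount decreases.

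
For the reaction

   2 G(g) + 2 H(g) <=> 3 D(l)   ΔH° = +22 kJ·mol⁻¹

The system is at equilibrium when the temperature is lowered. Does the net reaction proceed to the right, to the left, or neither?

The forward reaction is endothermic. Lowering T favours the exothermic direction — shift to the left.

left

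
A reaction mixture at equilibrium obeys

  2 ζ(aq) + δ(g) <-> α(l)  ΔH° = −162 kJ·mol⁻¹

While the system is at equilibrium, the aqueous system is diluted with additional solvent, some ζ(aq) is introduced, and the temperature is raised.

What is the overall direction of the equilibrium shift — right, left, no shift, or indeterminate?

cannot be determined

Dilution lowers every aqueous concentration by the same factor. Δn_aq = 0 − 2 = -2, so the system shifts toward the side with more dissolved moles — to the left.
Adding ζ (aq), a reactant, drives the reaction to the right.
The forward reaction is exothermic. Raising T favours the endothermic direction — shift to the left.
The individual effects push in opposite directions; without quantitative information the net direction cannot be determined.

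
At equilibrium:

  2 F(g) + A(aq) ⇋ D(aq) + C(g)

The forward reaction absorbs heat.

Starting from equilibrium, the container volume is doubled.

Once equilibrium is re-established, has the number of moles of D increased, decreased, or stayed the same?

Gas moles: reactants 2, products 1 (Δn_gas = -1). Expansion shifts the system toward the side with more moles of gas — to the left.
The net shift is to the left. D is a product, so its amount decreases.

decreases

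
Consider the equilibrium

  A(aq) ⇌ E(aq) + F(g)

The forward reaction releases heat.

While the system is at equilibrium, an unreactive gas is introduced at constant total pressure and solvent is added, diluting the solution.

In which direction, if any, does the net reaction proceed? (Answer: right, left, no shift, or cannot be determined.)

right

Adding inert gas at constant total pressure expands the volume and lowers every reacting partial pressure. With Δn_gas = 1 − 0 = +1, Q moves away from K toward the side with fewer gas moles, so the system shifts toward the side with more gas moles — to the right.
Dilution scales every aqueous concentration by the same factor. Δn_aq = 1 − 1 = 0, so Q is unchanged — no shift.
Only the nonzero effect(s) matter; the net shift is to the right.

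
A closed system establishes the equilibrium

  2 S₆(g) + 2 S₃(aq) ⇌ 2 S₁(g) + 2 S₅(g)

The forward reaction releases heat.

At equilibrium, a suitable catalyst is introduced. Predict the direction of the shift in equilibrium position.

no shift

A catalyst speeds both forward and reverse rates equally; it changes neither Q nor K — no shift from this change.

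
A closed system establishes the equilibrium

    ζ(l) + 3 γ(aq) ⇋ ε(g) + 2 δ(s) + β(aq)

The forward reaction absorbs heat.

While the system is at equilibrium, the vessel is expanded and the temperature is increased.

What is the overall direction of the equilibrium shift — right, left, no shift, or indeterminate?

Gas moles: reactants 0, products 1 (Δn_gas = +1). Expansion shifts the system toward the side with more moles of gas — to the right.
The forward reaction is endothermic. Raising T favours the endothermic direction — shift to the right.
All effects act in the same direction — net shift to the right.

right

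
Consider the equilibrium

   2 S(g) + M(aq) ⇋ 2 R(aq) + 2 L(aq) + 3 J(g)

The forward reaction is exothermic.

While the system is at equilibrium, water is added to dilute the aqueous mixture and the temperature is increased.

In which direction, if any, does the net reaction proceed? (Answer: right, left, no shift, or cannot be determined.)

Dilution lowers every aqueous concentration by the same factor. Δn_aq = 4 − 1 = +3, so the system shifts toward the side with more dissolved moles — to the right.
The forward reaction is exothermic. Raising T favours the endothermic direction — shift to the left.
The individual effects push in opposite directions; without quantitative information the net direction cannot be determined.

cannot be determined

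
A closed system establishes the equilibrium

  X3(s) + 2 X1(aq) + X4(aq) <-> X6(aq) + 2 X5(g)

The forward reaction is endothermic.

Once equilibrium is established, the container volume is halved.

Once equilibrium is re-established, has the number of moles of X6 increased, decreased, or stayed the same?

decreases

Gas moles: reactants 0, products 2 (Δn_gas = +2). Compression shifts the system toward the side with fewer moles of gas — to the left.
The net shift is to the left. X6 is a product, so its amount decreases.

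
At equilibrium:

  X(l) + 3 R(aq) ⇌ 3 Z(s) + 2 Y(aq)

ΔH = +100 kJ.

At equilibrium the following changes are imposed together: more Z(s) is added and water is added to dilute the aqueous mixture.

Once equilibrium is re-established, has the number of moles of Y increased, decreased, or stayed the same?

decreases

Z is a pure solid; its activity is 1 regardless of amount, so Q is unaffected — no shift from this change.
Dilution lowers every aqueous concentration by the same factor. Δn_aq = 2 − 3 = -1, so the system shifts toward the side with more dissolved moles — to the left.
The net shift is to the left. Y is a product, so its amount decreases.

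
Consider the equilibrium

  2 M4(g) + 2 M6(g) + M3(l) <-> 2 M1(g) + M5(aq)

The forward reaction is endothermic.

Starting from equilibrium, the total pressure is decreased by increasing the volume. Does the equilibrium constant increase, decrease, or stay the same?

The equilibrium constant depends only on temperature. This perturbation may move the position of equilibrium, but since T is unchanged, K itself is unchanged.

unchanged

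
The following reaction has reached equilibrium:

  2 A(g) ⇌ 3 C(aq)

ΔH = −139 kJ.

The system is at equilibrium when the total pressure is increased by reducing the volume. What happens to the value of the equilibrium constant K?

unchanged

The equilibrium constant depends only on temperature. This perturbation may move the position of equilibrium, but since T is unchanged, K itself is unchanged.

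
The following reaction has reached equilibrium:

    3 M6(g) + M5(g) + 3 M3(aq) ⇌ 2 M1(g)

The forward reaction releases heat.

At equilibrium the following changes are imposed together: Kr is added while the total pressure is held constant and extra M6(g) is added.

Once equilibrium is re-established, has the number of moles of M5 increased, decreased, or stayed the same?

cannot be determined

Adding inert gas at constant total pressure expands the volume and lowers every reacting partial pressure. With Δn_gas = 2 − 4 = -2, Q moves away from K toward the side with fewer gas moles, so the system shifts toward the side with more gas moles — to the left.
Adding M6 (g), a reactant, drives the reaction to the right.
The two effects oppose each other, so the net shift — and hence the change in M5 — cannot be determined from the given information.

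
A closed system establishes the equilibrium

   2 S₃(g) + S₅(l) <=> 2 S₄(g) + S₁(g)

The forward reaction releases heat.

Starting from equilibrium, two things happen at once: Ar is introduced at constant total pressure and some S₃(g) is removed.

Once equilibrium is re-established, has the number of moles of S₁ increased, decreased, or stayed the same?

Adding inert gas at constant total pressure expands the volume and lowers every reacting partial pressure. With Δn_gas = 3 − 2 = +1, Q moves away from K toward the side with fewer gas moles, so the system shifts toward the side with more gas moles — to the right.
Removing S₃ (g), a reactant, drives the reaction to the left.
The two effects oppose each other, so the net shift — and hence the change in S₁ — cannot be determined from the given information.

cannot be determined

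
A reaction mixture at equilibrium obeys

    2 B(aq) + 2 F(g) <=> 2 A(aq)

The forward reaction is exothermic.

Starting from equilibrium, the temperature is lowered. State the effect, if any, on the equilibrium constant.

increases

K depends on temperature via the van 't Hoff relation. The forward reaction is exothermic, so lowering T increases K.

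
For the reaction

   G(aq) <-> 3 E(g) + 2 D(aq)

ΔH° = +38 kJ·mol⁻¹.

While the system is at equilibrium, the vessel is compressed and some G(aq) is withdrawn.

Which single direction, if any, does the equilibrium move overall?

Gas moles: reactants 0, products 3 (Δn_gas = +3). Compression shifts the system toward the side with fewer moles of gas — to the left.
Removing G (aq), a reactant, drives the reaction to the left.
All effects act in the same direction — net shift to the left.

left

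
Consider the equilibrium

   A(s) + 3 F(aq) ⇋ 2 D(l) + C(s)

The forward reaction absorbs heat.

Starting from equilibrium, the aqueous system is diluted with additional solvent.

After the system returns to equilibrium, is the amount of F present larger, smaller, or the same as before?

increases

Dilution lowers every aqueous concentration by the same factor. Δn_aq = 0 − 3 = -3, so the system shifts toward the side with more dissolved moles — to the left.
The net shift is to the left. F is a reactant, so its amount increases.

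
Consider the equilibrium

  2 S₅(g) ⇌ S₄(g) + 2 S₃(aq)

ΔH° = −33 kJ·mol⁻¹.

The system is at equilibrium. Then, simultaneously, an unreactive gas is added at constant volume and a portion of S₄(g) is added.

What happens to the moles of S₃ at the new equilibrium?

decreases

At constant volume, adding an inert gas leaves every reacting species' partial pressure unchanged, so Q is unchanged — no shift from this change.
Adding S₄ (g), a product, drives the reaction to the left.
The net shift is to the left. S₃ is a product, so its amount decreases.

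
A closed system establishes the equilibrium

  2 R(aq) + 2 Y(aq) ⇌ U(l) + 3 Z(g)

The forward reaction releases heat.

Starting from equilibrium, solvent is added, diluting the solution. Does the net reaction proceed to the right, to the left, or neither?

Dilution lowers every aqueous concentration by the same factor. Δn_aq = 0 − 4 = -4, so the system shifts toward the side with more dissolved moles — to the left.

left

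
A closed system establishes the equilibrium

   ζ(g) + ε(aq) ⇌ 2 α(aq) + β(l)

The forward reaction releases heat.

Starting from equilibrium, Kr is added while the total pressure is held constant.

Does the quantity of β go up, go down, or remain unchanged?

Adding inert gas at constant total pressure expands the volume and lowers every reacting partial pressure. With Δn_gas = 0 − 1 = -1, Q moves away from K toward the side with fewer gas moles, so the system shifts toward the side with more gas moles — to the left.
The net shift is to the left. β is a product, so its amount decreases.

decreases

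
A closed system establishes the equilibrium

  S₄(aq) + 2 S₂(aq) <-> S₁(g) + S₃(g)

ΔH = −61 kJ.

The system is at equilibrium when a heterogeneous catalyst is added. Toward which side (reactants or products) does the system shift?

no shift

A catalyst speeds both forward and reverse rates equally; it changes neither Q nor K — no shift from this change.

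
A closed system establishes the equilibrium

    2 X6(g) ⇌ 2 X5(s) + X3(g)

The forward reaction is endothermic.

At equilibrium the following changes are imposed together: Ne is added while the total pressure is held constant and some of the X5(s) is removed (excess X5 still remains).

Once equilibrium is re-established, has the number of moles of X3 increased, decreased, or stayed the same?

Adding inert gas at constant total pressure expands the volume and lowers every reacting partial pressure. With Δn_gas = 1 − 2 = -1, Q moves away from K toward the side with fewer gas moles, so the system shifts toward the side with more gas moles — to the left.
X5 is a pure solid; its activity is 1 regardless of amount, so Q is unaffected — no shift from this change.
The net shift is to the left. X3 is a product, so its amount decreases.

decreases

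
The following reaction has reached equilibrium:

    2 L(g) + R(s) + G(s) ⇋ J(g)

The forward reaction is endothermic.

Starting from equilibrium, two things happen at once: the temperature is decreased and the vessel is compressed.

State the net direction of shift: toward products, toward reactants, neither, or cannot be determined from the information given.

cannot be determined

The forward reaction is endothermic. Lowering T favours the exothermic direction — shift to the left.
Gas moles: reactants 2, products 1 (Δn_gas = -1). Compression shifts the system toward the side with fewer moles of gas — to the right.
The individual effects push in opposite directions; without quantitative information the net direction cannot be determined.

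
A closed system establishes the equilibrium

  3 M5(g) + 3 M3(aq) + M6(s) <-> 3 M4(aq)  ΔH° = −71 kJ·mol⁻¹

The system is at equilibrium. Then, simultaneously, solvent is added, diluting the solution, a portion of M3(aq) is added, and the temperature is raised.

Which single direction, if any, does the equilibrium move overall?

Dilution scales every aqueous concentration by the same factor. Δn_aq = 3 − 3 = 0, so Q is unchanged — no shift.
Adding M3 (aq), a reactant, drives the reaction to the right.
The forward reaction is exothermic. Raising T favours the endothermic direction — shift to the left.
The individual effects push in opposite directions; without quantitative information the net direction cannot be determined.

cannot be determined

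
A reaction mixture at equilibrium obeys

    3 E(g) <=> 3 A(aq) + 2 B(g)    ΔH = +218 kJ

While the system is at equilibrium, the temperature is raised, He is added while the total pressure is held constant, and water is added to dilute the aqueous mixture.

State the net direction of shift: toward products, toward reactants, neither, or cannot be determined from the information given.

cannot be determined

The forward reaction is endothermic. Raising T favours the endothermic direction — shift to the right.
Adding inert gas at constant total pressure expands the volume and lowers every reacting partial pressure. With Δn_gas = 2 − 3 = -1, Q moves away from K toward the side with fewer gas moles, so the system shifts toward the side with more gas moles — to the left.
Dilution lowers every aqueous concentration by the same factor. Δn_aq = 3 − 0 = +3, so the system shifts toward the side with more dissolved moles — to the right.
The individual effects push in opposite directions; without quantitative information the net direction cannot be determined.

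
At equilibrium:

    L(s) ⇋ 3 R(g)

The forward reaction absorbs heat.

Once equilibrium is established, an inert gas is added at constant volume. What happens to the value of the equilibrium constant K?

The equilibrium constant depends only on temperature. This perturbation changes neither the position of equilibrium nor K.

unchanged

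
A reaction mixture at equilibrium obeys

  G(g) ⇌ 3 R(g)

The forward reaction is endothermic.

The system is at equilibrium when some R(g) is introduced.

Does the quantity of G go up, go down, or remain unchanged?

increases

Adding R (g), a product, drives the reaction to the left.
The net shift is to the left. G is a reactant, so its amount increases.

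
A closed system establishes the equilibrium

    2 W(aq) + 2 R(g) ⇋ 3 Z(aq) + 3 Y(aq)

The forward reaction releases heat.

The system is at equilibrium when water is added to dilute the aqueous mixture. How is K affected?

The equilibrium constant depends only on temperature. This perturbation may move the position of equilibrium, but since T is unchanged, K itself is unchanged.

unchanged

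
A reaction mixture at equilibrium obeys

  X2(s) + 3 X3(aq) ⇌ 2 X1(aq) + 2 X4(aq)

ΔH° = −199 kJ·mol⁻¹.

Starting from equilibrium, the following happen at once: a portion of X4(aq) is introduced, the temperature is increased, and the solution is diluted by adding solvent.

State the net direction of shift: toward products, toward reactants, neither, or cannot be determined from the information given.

Adding X4 (aq), a product, drives the reaction to the left.
The forward reaction is exothermic. Raising T favours the endothermic direction — shift to the left.
Dilution lowers every aqueous concentration by the same factor. Δn_aq = 4 − 3 = +1, so the system shifts toward the side with more dissolved moles — to the right.
The individual effects push in opposite directions; without quantitative information the net direction cannot be determined.

cannot be determined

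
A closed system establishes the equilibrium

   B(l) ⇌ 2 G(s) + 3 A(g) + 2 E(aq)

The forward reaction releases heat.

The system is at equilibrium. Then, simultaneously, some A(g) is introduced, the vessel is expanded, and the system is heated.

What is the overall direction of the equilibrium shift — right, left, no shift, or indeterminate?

Adding A (g), a product, drives the reaction to the left.
Gas moles: reactants 0, products 3 (Δn_gas = +3). Expansion shifts the system toward the side with more moles of gas — to the right.
The forward reaction is exothermic. Raising T favours the endothermic direction — shift to the left.
The individual effects push in opposite directions; without quantitative information the net direction cannot be determined.

cannot be determined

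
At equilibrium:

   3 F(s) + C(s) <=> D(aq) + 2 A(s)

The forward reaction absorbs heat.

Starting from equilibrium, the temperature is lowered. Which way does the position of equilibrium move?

left

The forward reaction is endothermic. Lowering T favours the exothermic direction — shift to the left.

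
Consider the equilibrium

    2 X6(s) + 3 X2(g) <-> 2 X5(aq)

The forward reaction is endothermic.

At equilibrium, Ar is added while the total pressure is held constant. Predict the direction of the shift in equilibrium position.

Adding inert gas at constant total pressure expands the volume and lowers every reacting partial pressure. With Δn_gas = 0 − 3 = -3, Q moves away from K toward the side with fewer gas moles, so the system shifts toward the side with more gas moles — to the left.

left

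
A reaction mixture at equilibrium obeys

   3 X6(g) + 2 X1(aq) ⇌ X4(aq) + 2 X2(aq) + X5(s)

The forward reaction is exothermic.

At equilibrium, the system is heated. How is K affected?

K depends on temperature via the van 't Hoff relation. The forward reaction is exothermic, so raising T decreases K.

decreases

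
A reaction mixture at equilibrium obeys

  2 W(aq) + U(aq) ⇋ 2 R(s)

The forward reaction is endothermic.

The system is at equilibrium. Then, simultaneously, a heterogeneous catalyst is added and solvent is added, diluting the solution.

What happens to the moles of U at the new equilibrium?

A catalyst speeds both forward and reverse rates equally; it changes neither Q nor K — no shift from this change.
Dilution lowers every aqueous concentration by the same factor. Δn_aq = 0 − 3 = -3, so the system shifts toward the side with more dissolved moles — to the left.
The net shift is to the left. U is a reactant, so its amount increases.

increases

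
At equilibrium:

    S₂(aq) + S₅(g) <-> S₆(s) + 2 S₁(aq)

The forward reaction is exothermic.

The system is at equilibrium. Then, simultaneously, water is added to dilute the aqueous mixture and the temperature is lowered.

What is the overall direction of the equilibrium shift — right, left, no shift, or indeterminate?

Dilution lowers every aqueous concentration by the same factor. Δn_aq = 2 − 1 = +1, so the system shifts toward the side with more dissolved moles — to the right.
The forward reaction is exothermic. Lowering T favours the exothermic direction — shift to the right.
All effects act in the same direction — net shift to the right.

right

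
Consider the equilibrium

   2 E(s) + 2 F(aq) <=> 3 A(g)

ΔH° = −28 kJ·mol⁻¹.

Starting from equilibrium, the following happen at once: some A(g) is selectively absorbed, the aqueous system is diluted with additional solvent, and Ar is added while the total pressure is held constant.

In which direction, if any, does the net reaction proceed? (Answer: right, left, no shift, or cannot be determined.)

cannot be determined

Removing A (g), a product, drives the reaction to the right.
Dilution lowers every aqueous concentration by the same factor. Δn_aq = 0 − 2 = -2, so the system shifts toward the side with more dissolved moles — to the left.
Adding inert gas at constant total pressure expands the volume and lowers every reacting partial pressure. With Δn_gas = 3 − 0 = +3, Q moves away from K toward the side with fewer gas moles, so the system shifts toward the side with more gas moles — to the right.
The individual effects push in opposite directions; without quantitative information the net direction cannot be determined.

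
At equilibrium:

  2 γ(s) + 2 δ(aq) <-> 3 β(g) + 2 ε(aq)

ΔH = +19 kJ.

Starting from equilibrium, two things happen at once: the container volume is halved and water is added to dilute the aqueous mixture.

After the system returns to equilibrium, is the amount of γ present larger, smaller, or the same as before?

Gas moles: reactants 0, products 3 (Δn_gas = +3). Compression shifts the system toward the side with fewer moles of gas — to the left.
Dilution scales every aqueous concentration by the same factor. Δn_aq = 2 − 2 = 0, so Q is unchanged — no shift.
The net shift is to the left. γ is a reactant, so its amount increases.

increases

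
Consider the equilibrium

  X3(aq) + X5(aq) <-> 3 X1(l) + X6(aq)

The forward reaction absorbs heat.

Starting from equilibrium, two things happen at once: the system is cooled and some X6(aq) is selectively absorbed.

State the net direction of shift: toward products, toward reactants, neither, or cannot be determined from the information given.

The forward reaction is endothermic. Lowering T favours the exothermic direction — shift to the left.
Removing X6 (aq), a product, drives the reaction to the right.
The individual effects push in opposite directions; without quantitative information the net direction cannot be determined.

cannot be determined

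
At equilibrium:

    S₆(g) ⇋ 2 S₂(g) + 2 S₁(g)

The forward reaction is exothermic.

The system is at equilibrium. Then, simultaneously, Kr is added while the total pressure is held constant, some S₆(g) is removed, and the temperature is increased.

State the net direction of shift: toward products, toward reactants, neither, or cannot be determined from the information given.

cannot be determined

Adding inert gas at constant total pressure expands the volume and lowers every reacting partial pressure. With Δn_gas = 4 − 1 = +3, Q moves away from K toward the side with fewer gas moles, so the system shifts toward the side with more gas moles — to the right.
Removing S₆ (g), a reactant, drives the reaction to the left.
The forward reaction is exothermic. Raising T favours the endothermic direction — shift to the left.
The individual effects push in opposite directions; without quantitative information the net direction cannot be determined.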